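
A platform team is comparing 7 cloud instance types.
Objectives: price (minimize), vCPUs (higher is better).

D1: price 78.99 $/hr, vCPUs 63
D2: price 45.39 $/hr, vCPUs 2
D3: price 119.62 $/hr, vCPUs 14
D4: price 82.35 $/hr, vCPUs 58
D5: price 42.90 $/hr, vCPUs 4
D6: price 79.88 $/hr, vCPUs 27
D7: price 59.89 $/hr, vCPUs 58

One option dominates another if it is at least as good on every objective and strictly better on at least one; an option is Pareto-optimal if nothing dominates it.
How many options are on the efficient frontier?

3

D1: not dominated (best vCPUs).
D2: dominated by D5 (price 42.90≤45.39, vCPUs 4≥2).
D3: dominated by D1 (price 78.99≤119.62, vCPUs 63≥14).
D4: dominated by D1 (price 78.99≤82.35, vCPUs 63≥58).
D5: not dominated (best price).
D6: dominated by D1 (price 78.99≤79.88, vCPUs 63≥27).
D7: not dominated.
Pareto-optimal: D1, D5, D7 → 3.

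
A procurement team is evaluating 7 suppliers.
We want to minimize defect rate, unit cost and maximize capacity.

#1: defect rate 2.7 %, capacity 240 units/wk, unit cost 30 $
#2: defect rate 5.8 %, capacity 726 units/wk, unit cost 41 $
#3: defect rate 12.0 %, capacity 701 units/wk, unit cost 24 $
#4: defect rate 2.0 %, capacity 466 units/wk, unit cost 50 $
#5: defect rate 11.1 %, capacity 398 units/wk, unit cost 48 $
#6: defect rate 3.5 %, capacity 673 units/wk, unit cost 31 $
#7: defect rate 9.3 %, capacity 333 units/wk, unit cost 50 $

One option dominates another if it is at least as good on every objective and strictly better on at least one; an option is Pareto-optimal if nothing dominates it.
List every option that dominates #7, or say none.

#2, #4, #6

#2: defect rate 5.8≤9.3, capacity 726≥333, unit cost 41≤50 — dominates #7.
#4: defect rate 2.0≤9.3, capacity 466≥333, unit cost 50≤50 — dominates #7.
#6: defect rate 3.5≤9.3, capacity 673≥333, unit cost 31≤50 — dominates #7.
Others (#1, #3, #5) are each worse than #7 on at least one objective.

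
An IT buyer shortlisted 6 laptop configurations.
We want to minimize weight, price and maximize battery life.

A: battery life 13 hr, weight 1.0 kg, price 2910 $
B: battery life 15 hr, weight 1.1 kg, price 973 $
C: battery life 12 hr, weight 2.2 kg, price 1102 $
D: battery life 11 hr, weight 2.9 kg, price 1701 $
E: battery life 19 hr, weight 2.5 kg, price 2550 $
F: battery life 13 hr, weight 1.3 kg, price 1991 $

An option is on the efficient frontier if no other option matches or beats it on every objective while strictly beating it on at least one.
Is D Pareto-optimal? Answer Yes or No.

No

B vs D: battery life 15≥11, weight 1.1≤2.9, price 973≤1701 — B is at least as good on every objective and strictly better on at least one, so B dominates D.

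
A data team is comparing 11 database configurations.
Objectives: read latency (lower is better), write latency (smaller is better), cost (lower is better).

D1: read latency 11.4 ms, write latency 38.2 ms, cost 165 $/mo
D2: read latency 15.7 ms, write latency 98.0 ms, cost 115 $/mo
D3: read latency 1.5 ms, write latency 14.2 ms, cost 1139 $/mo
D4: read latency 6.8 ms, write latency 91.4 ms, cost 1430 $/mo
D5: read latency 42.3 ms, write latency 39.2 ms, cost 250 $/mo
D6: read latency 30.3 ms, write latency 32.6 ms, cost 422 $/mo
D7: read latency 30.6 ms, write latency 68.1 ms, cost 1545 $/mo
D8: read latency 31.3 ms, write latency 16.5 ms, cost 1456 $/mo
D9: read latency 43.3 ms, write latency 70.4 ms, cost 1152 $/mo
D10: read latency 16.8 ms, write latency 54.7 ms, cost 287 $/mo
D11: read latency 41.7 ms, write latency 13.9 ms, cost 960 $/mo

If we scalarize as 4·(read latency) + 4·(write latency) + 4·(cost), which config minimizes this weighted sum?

D1: 4·11.4 + 4·38.2 + 4·165 = 858.4
D2: 4·15.7 + 4·98.0 + 4·115 = 914.8
D3: 4·1.5 + 4·14.2 + 4·1139 = 4618.8
D4: 4·6.8 + 4·91.4 + 4·1430 = 6112.8
D5: 4·42.3 + 4·39.2 + 4·250 = 1326.0
D6: 4·30.3 + 4·32.6 + 4·422 = 1939.6
D7: 4·30.6 + 4·68.1 + 4·1545 = 6574.8
D8: 4·31.3 + 4·16.5 + 4·1456 = 6015.2
D9: 4·43.3 + 4·70.4 + 4·1152 = 5062.8
D10: 4·16.8 + 4·54.7 + 4·287 = 1434.0
D11: 4·41.7 + 4·13.9 + 4·960 = 4062.4
Lowest: D1 at 858.4.

D1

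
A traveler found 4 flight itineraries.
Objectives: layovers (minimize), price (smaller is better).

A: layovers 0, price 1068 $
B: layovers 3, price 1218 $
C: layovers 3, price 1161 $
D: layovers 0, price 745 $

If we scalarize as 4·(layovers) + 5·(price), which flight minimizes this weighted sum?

A: 4·0 + 5·1068 = 5340
B: 4·3 + 5·1218 = 6102
C: 4·3 + 5·1161 = 5817
D: 4·0 + 5·745 = 3725
Lowest: D at 3725.

D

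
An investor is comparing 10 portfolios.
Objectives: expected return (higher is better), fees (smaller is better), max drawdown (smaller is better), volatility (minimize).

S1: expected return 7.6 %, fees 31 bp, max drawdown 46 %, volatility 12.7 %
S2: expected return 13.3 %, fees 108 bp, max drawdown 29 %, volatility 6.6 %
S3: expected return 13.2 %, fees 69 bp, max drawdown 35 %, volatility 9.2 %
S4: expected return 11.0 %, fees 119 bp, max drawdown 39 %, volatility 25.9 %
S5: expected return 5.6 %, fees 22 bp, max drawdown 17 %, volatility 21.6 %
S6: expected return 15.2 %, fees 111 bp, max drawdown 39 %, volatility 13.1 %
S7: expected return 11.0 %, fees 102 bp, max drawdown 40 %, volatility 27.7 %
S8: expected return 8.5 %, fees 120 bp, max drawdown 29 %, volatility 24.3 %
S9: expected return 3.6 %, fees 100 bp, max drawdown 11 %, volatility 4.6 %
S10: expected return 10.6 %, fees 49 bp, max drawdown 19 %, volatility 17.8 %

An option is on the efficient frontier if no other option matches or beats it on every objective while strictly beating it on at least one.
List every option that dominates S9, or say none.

none

S1: worse on max drawdown (46 vs 11).
S2: worse on fees (108 vs 100).
S3: worse on max drawdown (35 vs 11).
S4: worse on fees (119 vs 100).
S5: worse on max drawdown (17 vs 11).
S6: worse on fees (111 vs 100).
S7: worse on fees (102 vs 100).
S8: worse on fees (120 vs 100).
S10: worse on max drawdown (19 vs 11).
No option dominates S9.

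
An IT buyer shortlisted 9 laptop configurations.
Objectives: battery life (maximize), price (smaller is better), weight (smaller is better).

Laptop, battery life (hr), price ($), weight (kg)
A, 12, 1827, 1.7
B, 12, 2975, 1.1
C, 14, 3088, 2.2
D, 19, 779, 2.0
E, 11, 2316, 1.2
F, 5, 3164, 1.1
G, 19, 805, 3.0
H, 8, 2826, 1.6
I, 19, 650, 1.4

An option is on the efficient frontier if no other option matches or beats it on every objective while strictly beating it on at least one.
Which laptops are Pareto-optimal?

B, E, I

A: dominated by I (battery life 19≥12, price 650≤1827, weight 1.4≤1.7).
B: not dominated.
C: dominated by D (battery life 19≥14, price 779≤3088, weight 2.0≤2.2).
D: dominated by I (battery life 19≥19, price 650≤779, weight 1.4≤2.0).
E: not dominated.
F: dominated by B (battery life 12≥5, price 2975≤3164, weight 1.1≤1.1).
G: dominated by D (battery life 19≥19, price 779≤805, weight 2.0≤3.0).
H: dominated by E (battery life 11≥8, price 2316≤2826, weight 1.2≤1.6).
I: not dominated (best price).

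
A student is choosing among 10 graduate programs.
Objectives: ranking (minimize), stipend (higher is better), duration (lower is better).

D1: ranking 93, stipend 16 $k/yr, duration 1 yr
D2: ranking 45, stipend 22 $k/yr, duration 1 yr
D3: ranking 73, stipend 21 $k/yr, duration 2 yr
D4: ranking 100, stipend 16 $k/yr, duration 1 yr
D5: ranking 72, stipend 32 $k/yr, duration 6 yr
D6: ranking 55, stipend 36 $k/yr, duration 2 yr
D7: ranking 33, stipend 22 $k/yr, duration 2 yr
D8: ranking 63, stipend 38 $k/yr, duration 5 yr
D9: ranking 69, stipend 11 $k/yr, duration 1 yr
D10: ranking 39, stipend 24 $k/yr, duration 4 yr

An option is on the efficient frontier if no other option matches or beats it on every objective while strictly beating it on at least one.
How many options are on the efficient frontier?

5

D1: dominated by D2 (ranking 45≤93, stipend 22≥16, duration 1≤1).
D2: not dominated.
D3: dominated by D2 (ranking 45≤73, stipend 22≥21, duration 1≤2).
D4: dominated by D1 (ranking 93≤100, stipend 16≥16, duration 1≤1).
D5: dominated by D6 (ranking 55≤72, stipend 36≥32, duration 2≤6).
D6: not dominated.
D7: not dominated (best ranking).
D8: not dominated (best stipend).
D9: dominated by D2 (ranking 45≤69, stipend 22≥11, duration 1≤1).
D10: not dominated.
Pareto-optimal: D2, D6, D7, D8, D10 → 5.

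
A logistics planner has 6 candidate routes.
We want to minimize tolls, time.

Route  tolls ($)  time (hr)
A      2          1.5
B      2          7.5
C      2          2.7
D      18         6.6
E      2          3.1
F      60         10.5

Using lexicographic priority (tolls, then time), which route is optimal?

First minimize tolls: best is 2, kept {A, B, C, E}.
Then minimize time: best is 1.5, kept {A}.

A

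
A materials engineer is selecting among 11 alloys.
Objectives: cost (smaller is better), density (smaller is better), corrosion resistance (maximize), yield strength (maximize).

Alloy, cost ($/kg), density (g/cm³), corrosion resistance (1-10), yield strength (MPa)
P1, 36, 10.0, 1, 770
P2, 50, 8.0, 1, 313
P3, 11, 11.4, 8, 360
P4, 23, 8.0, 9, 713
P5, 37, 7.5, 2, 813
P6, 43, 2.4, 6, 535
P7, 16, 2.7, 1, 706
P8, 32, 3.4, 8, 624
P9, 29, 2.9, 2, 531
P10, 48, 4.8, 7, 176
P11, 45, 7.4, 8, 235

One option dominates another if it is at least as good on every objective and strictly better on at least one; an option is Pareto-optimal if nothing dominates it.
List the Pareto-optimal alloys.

P1: not dominated.
P2: dominated by P4 (cost 23≤50, density 8.0≤8.0, corrosion resistance 9≥1, yield strength 713≥313).
P3: not dominated (best cost).
P4: not dominated (best corrosion resistance).
P5: not dominated (best yield strength).
P6: not dominated (best density).
P7: not dominated.
P8: not dominated.
P9: not dominated.
P10: dominated by P8 (cost 32≤48, density 3.4≤4.8, corrosion resistance 8≥7, yield strength 624≥176).
P11: dominated by P8 (cost 32≤45, density 3.4≤7.4, corrosion resistance 8≥8, yield strength 624≥235).

P1, P3, P4, P5, P6, P7, P8, P9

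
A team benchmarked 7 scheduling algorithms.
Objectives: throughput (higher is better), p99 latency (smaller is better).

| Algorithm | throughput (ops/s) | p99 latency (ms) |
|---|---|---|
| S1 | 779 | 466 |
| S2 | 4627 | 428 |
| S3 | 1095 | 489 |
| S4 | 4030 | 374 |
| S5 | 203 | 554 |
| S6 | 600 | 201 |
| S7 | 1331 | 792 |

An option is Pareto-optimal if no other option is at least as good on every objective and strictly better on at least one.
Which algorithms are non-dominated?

S2, S4, S6

S1: dominated by S2 (throughput 4627≥779, p99 latency 428≤466).
S2: not dominated (best throughput).
S3: dominated by S2 (throughput 4627≥1095, p99 latency 428≤489).
S4: not dominated.
S5: dominated by S1 (throughput 779≥203, p99 latency 466≤554).
S6: not dominated (best p99 latency).
S7: dominated by S2 (throughput 4627≥1331, p99 latency 428≤792).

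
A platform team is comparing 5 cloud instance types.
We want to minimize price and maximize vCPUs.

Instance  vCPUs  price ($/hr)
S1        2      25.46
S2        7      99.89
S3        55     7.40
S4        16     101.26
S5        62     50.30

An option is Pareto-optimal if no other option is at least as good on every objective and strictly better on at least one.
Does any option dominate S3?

S1: worse on vCPUs (2 vs 55).
S2: worse on vCPUs (7 vs 55).
S4: worse on vCPUs (16 vs 55).
S5: worse on price (50.30 vs 7.40).
No option is at least as good as S3 on every objective and strictly better on one.

No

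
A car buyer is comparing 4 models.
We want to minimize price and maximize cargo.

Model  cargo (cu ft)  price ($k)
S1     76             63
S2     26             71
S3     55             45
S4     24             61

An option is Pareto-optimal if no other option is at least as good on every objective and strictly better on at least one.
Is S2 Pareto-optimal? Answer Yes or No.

S1 vs S2: cargo 76≥26, price 63≤71 — S1 is at least as good on every objective and strictly better on at least one, so S1 dominates S2.

No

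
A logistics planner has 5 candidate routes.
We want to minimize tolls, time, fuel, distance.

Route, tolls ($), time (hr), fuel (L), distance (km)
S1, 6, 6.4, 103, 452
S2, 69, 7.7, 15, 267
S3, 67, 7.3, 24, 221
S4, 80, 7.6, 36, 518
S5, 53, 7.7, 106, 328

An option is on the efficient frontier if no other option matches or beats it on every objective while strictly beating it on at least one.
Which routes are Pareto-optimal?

S1, S2, S3, S5

S1: not dominated (best tolls).
S2: not dominated (best fuel).
S3: not dominated (best distance).
S4: dominated by S3 (tolls 67≤80, time 7.3≤7.6, fuel 24≤36, distance 221≤518).
S5: not dominated.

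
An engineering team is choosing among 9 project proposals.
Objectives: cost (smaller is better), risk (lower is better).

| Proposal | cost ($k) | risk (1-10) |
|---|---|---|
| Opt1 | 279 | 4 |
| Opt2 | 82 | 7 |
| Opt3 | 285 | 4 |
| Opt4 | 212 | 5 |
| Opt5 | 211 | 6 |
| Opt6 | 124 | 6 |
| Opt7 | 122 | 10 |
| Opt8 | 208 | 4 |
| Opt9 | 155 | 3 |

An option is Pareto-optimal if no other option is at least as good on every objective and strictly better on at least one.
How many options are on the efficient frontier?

3

Opt1: dominated by Opt8 (cost 208≤279, risk 4≤4).
Opt2: not dominated (best cost).
Opt3: dominated by Opt1 (cost 279≤285, risk 4≤4).
Opt4: dominated by Opt8 (cost 208≤212, risk 4≤5).
Opt5: dominated by Opt6 (cost 124≤211, risk 6≤6).
Opt6: not dominated.
Opt7: dominated by Opt2 (cost 82≤122, risk 7≤10).
Opt8: dominated by Opt9 (cost 155≤208, risk 3≤4).
Opt9: not dominated (best risk).
Pareto-optimal: Opt2, Opt6, Opt9 → 3.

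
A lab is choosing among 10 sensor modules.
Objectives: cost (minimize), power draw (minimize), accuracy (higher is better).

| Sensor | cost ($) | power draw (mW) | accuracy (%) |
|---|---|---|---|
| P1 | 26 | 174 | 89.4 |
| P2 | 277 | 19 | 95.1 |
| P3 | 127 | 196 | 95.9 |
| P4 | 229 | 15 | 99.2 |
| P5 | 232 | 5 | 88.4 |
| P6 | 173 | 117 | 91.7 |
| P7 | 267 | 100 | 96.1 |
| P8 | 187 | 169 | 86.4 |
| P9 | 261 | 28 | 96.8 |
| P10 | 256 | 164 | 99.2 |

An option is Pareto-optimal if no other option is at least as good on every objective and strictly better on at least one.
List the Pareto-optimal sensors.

P1: not dominated (best cost).
P2: dominated by P4 (cost 229≤277, power draw 15≤19, accuracy 99.2≥95.1).
P3: not dominated.
P4: not dominated.
P5: not dominated (best power draw).
P6: not dominated.
P7: dominated by P4 (cost 229≤267, power draw 15≤100, accuracy 99.2≥96.1).
P8: dominated by P6 (cost 173≤187, power draw 117≤169, accuracy 91.7≥86.4).
P9: dominated by P4 (cost 229≤261, power draw 15≤28, accuracy 99.2≥96.8).
P10: dominated by P4 (cost 229≤256, power draw 15≤164, accuracy 99.2≥99.2).

P1, P3, P4, P5, P6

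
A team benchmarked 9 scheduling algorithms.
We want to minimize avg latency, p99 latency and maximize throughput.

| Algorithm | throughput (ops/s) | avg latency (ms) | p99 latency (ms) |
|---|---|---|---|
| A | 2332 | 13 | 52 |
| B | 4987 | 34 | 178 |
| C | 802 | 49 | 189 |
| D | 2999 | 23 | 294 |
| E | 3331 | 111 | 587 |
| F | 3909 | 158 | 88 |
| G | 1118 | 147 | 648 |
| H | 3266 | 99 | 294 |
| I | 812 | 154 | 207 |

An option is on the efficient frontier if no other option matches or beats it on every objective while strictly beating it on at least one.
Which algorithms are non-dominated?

A: not dominated (best avg latency).
B: not dominated (best throughput).
C: dominated by A (throughput 2332≥802, avg latency 13≤49, p99 latency 52≤189).
D: not dominated.
E: dominated by B (throughput 4987≥3331, avg latency 34≤111, p99 latency 178≤587).
F: not dominated.
G: dominated by A (throughput 2332≥1118, avg latency 13≤147, p99 latency 52≤648).
H: dominated by B (throughput 4987≥3266, avg latency 34≤99, p99 latency 178≤294).
I: dominated by A (throughput 2332≥812, avg latency 13≤154, p99 latency 52≤207).

A, B, D, F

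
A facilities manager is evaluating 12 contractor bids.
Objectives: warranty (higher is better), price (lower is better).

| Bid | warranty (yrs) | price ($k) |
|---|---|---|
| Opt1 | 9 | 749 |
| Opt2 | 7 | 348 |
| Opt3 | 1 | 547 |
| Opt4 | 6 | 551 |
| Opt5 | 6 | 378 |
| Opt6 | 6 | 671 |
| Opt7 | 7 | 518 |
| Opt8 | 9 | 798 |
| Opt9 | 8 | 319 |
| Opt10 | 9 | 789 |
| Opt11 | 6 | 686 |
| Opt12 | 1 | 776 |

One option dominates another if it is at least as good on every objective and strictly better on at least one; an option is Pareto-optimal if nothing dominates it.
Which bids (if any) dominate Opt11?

Opt2: warranty 7≥6, price 348≤686 — dominates Opt11.
Opt4: warranty 6≥6, price 551≤686 — dominates Opt11.
Opt5: warranty 6≥6, price 378≤686 — dominates Opt11.
Opt6: warranty 6≥6, price 671≤686 — dominates Opt11.
Opt7: warranty 7≥6, price 518≤686 — dominates Opt11.
Opt9: warranty 8≥6, price 319≤686 — dominates Opt11.
Others (Opt1, Opt3, Opt8, Opt10, Opt12) are each worse than Opt11 on at least one objective.

Opt2, Opt4, Opt5, Opt6, Opt7, Opt9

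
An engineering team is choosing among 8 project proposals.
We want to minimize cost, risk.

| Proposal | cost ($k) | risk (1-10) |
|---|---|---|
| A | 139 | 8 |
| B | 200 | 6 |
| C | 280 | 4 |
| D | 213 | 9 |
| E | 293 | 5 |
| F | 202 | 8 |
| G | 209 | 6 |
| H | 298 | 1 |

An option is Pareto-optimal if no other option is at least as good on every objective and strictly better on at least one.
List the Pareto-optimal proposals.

A, B, C, H

A: not dominated (best cost).
B: not dominated.
C: not dominated.
D: dominated by A (cost 139≤213, risk 8≤9).
E: dominated by C (cost 280≤293, risk 4≤5).
F: dominated by A (cost 139≤202, risk 8≤8).
G: dominated by B (cost 200≤209, risk 6≤6).
H: not dominated (best risk).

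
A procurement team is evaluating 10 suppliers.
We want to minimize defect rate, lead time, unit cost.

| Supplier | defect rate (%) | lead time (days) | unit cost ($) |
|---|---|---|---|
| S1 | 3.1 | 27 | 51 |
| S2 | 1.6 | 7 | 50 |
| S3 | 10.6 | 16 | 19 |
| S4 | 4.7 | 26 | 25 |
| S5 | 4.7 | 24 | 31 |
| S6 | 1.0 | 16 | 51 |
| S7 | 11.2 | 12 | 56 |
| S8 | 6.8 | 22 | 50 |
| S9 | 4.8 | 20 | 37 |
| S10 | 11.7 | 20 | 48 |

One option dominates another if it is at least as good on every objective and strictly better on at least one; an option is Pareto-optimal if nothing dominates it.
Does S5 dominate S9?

S5 vs S9: S5 is worse on lead time (24 vs 20), so it does not dominate S9.

No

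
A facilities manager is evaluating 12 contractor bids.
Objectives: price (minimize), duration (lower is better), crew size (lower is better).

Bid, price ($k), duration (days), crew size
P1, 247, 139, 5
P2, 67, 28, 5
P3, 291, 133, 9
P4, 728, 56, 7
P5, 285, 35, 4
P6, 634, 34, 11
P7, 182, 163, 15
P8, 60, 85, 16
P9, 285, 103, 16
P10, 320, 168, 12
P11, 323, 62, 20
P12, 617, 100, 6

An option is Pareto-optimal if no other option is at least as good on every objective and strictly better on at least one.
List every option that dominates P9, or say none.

P2: price 67≤285, duration 28≤103, crew size 5≤16 — dominates P9.
P5: price 285≤285, duration 35≤103, crew size 4≤16 — dominates P9.
P8: price 60≤285, duration 85≤103, crew size 16≤16 — dominates P9.
Others (P1, P3, P4, P6, P7, P10, P11, P12) are each worse than P9 on at least one objective.

P2, P5, P8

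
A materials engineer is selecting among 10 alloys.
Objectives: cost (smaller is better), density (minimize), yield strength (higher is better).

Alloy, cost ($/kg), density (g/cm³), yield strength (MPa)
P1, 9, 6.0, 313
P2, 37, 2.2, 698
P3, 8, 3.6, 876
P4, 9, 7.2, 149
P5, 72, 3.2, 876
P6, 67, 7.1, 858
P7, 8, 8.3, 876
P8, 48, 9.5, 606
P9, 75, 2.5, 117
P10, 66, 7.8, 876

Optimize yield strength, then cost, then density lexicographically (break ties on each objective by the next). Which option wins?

First maximize yield strength: best is 876, kept {P3, P5, P7, P10}.
Then minimize cost: best is 8, kept {P3, P7}.
Then minimize density: best is 3.6, kept {P3}.

P3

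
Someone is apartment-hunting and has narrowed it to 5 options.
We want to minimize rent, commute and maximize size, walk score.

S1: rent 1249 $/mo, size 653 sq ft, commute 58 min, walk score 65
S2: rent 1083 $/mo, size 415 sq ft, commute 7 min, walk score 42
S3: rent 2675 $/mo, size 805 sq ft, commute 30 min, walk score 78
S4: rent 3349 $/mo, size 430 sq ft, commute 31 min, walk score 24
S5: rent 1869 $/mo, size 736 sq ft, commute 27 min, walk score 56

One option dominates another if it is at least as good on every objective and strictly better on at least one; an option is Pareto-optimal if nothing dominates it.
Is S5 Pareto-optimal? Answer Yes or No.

S1: worse on size (653 vs 736).
S2: worse on size (415 vs 736).
S3: worse on rent (2675 vs 1869).
S4: worse on rent (3349 vs 1869).
No option is at least as good as S5 on every objective and strictly better on one.

Yes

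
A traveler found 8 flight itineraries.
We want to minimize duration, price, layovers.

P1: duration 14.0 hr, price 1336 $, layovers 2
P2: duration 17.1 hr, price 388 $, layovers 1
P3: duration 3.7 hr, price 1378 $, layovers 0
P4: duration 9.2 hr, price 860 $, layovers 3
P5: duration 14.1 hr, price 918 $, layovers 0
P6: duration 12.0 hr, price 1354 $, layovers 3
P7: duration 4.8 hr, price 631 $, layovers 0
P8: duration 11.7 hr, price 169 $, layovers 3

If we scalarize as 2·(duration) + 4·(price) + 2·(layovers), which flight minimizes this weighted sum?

P1: 2·14.0 + 4·1336 + 2·2 = 5376.0
P2: 2·17.1 + 4·388 + 2·1 = 1588.2
P3: 2·3.7 + 4·1378 + 2·0 = 5519.4
P4: 2·9.2 + 4·860 + 2·3 = 3464.4
P5: 2·14.1 + 4·918 + 2·0 = 3700.2
P6: 2·12.0 + 4·1354 + 2·3 = 5446.0
P7: 2·4.8 + 4·631 + 2·0 = 2533.6
P8: 2·11.7 + 4·169 + 2·3 = 705.4
Lowest: P8 at 705.4.

P8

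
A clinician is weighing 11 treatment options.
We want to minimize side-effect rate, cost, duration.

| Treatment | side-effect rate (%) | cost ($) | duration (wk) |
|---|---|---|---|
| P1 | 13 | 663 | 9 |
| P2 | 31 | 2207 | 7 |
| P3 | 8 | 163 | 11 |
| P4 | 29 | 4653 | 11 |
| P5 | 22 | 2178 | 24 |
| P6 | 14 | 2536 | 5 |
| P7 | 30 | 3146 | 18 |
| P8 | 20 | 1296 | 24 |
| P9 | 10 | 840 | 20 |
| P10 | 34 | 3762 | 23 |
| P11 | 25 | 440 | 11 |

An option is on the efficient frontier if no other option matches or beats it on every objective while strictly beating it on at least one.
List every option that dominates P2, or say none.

none

P1: worse on duration (9 vs 7).
P3: worse on duration (11 vs 7).
P4: worse on cost (4653 vs 2207).
P5: worse on duration (24 vs 7).
P6: worse on cost (2536 vs 2207).
P7: worse on cost (3146 vs 2207).
P8: worse on duration (24 vs 7).
P9: worse on duration (20 vs 7).
P10: worse on side-effect rate (34 vs 31).
P11: worse on duration (11 vs 7).
No option dominates P2.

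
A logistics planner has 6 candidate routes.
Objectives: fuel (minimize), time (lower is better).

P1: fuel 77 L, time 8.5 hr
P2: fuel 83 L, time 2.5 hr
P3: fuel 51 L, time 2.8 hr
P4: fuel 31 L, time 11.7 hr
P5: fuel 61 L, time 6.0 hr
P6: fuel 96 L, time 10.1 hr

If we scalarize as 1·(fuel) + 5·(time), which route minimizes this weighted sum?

P1: 1·77 + 5·8.5 = 119.5
P2: 1·83 + 5·2.5 = 95.5
P3: 1·51 + 5·2.8 = 65.0
P4: 1·31 + 5·11.7 = 89.5
P5: 1·61 + 5·6.0 = 91.0
P6: 1·96 + 5·10.1 = 146.5
Lowest: P3 at 65.0.

P3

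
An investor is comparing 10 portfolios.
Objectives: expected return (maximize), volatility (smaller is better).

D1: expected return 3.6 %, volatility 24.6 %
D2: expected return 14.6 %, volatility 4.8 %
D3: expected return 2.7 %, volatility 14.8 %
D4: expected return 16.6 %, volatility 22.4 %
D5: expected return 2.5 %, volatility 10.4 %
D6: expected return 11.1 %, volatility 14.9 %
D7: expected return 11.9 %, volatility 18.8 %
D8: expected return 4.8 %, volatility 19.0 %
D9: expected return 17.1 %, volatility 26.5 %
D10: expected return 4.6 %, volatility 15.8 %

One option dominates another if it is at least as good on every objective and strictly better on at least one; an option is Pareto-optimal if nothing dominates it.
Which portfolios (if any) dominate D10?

D2, D6

D2: expected return 14.6≥4.6, volatility 4.8≤15.8 — dominates D10.
D6: expected return 11.1≥4.6, volatility 14.9≤15.8 — dominates D10.
Others (D1, D3, D4, D5, D7, D8, D9) are each worse than D10 on at least one objective.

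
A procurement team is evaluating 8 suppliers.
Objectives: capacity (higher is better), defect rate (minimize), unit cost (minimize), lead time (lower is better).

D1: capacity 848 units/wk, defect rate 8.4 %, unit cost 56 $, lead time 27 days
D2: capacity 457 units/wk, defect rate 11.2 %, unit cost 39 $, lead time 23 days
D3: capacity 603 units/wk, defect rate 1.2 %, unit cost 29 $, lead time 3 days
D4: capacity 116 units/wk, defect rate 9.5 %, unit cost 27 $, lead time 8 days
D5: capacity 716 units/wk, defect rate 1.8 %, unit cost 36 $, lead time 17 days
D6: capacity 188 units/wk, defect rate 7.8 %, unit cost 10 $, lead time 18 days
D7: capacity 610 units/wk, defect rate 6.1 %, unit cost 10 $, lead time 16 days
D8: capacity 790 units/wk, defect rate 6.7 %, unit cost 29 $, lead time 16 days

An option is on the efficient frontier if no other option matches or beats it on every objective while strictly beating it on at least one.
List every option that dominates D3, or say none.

none

D1: worse on defect rate (8.4 vs 1.2).
D2: worse on capacity (457 vs 603).
D4: worse on capacity (116 vs 603).
D5: worse on defect rate (1.8 vs 1.2).
D6: worse on capacity (188 vs 603).
D7: worse on defect rate (6.1 vs 1.2).
D8: worse on defect rate (6.7 vs 1.2).
No option dominates D3.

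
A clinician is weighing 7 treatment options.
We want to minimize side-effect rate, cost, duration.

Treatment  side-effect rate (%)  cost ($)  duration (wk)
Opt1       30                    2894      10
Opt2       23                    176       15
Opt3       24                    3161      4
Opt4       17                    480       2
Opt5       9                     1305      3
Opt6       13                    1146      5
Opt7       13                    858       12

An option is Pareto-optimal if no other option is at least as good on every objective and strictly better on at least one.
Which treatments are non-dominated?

Opt2, Opt4, Opt5, Opt6, Opt7

Opt1: dominated by Opt4 (side-effect rate 17≤30, cost 480≤2894, duration 2≤10).
Opt2: not dominated (best cost).
Opt3: dominated by Opt4 (side-effect rate 17≤24, cost 480≤3161, duration 2≤4).
Opt4: not dominated (best duration).
Opt5: not dominated (best side-effect rate).
Opt6: not dominated.
Opt7: not dominated.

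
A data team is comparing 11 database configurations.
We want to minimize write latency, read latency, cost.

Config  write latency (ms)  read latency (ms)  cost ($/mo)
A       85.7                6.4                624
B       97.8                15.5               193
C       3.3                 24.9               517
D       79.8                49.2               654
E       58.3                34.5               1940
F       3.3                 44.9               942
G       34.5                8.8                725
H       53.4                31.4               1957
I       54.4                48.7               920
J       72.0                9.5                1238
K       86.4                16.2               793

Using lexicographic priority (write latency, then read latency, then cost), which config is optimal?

First minimize write latency: best is 3.3, kept {C, F}.
Then minimize read latency: best is 24.9, kept {C}.

C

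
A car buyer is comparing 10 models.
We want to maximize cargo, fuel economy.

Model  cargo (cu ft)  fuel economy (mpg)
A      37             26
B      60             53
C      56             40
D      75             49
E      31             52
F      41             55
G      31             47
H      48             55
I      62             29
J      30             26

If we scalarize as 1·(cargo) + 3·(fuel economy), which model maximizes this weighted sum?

A: 1·37 + 3·26 = 115
B: 1·60 + 3·53 = 219
C: 1·56 + 3·40 = 176
D: 1·75 + 3·49 = 222
E: 1·31 + 3·52 = 187
F: 1·41 + 3·55 = 206
G: 1·31 + 3·47 = 172
H: 1·48 + 3·55 = 213
I: 1·62 + 3·29 = 149
J: 1·30 + 3·26 = 108
Highest: D at 222.

D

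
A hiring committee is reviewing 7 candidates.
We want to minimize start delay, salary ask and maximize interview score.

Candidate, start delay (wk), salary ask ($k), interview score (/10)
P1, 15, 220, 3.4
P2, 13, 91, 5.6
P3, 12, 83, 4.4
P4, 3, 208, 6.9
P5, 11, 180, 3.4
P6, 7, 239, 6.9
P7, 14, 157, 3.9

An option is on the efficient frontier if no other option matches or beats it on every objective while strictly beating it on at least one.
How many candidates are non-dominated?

P1: dominated by P2 (start delay 13≤15, salary ask 91≤220, interview score 5.6≥3.4).
P2: not dominated.
P3: not dominated (best salary ask).
P4: not dominated (best start delay).
P5: not dominated.
P6: dominated by P4 (start delay 3≤7, salary ask 208≤239, interview score 6.9≥6.9).
P7: dominated by P2 (start delay 13≤14, salary ask 91≤157, interview score 5.6≥3.9).
Pareto-optimal: P2, P3, P4, P5 → 4.

4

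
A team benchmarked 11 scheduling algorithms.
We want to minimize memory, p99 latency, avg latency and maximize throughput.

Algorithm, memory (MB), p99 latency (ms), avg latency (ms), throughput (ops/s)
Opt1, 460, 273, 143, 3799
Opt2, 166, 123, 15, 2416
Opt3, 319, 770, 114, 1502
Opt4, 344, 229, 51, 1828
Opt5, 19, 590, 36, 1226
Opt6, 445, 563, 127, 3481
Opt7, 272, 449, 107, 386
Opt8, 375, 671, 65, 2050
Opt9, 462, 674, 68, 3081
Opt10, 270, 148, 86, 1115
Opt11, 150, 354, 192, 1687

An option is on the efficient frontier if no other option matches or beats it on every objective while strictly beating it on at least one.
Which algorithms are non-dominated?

Opt1: not dominated (best throughput).
Opt2: not dominated (best p99 latency).
Opt3: dominated by Opt2 (memory 166≤319, p99 latency 123≤770, avg latency 15≤114, throughput 2416≥1502).
Opt4: dominated by Opt2 (memory 166≤344, p99 latency 123≤229, avg latency 15≤51, throughput 2416≥1828).
Opt5: not dominated (best memory).
Opt6: not dominated.
Opt7: dominated by Opt2 (memory 166≤272, p99 latency 123≤449, avg latency 15≤107, throughput 2416≥386).
Opt8: dominated by Opt2 (memory 166≤375, p99 latency 123≤671, avg latency 15≤65, throughput 2416≥2050).
Opt9: not dominated.
Opt10: dominated by Opt2 (memory 166≤270, p99 latency 123≤148, avg latency 15≤86, throughput 2416≥1115).
Opt11: not dominated.

Opt1, Opt2, Opt5, Opt6, Opt9, Opt11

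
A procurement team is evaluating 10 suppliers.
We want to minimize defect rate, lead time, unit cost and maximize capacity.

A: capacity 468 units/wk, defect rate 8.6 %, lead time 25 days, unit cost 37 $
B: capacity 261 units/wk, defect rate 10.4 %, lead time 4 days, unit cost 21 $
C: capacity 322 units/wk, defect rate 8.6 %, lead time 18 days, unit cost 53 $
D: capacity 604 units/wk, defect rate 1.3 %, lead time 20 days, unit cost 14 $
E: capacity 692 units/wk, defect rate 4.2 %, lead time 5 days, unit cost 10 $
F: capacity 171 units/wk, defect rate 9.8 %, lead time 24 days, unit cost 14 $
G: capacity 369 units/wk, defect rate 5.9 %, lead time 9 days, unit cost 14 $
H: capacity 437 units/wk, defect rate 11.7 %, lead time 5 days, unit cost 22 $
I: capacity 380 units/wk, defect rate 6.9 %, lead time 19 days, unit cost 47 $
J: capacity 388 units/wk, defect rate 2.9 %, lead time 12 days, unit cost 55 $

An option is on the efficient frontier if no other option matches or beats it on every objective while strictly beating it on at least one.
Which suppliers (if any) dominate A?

D, E

D: capacity 604≥468, defect rate 1.3≤8.6, lead time 20≤25, unit cost 14≤37 — dominates A.
E: capacity 692≥468, defect rate 4.2≤8.6, lead time 5≤25, unit cost 10≤37 — dominates A.
Others (B, C, F, G, H, I, J) are each worse than A on at least one objective.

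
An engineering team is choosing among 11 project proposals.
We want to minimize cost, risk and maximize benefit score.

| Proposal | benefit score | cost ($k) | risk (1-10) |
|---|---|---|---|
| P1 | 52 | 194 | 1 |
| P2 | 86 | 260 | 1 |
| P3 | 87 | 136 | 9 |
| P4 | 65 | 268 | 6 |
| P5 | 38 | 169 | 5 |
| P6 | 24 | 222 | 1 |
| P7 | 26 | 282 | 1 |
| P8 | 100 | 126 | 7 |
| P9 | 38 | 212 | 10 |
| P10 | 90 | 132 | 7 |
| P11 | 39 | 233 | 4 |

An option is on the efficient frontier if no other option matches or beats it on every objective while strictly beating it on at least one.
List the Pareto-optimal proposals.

P1, P2, P5, P8

P1: not dominated.
P2: not dominated.
P3: dominated by P8 (benefit score 100≥87, cost 126≤136, risk 7≤9).
P4: dominated by P2 (benefit score 86≥65, cost 260≤268, risk 1≤6).
P5: not dominated.
P6: dominated by P1 (benefit score 52≥24, cost 194≤222, risk 1≤1).
P7: dominated by P1 (benefit score 52≥26, cost 194≤282, risk 1≤1).
P8: not dominated (best benefit score).
P9: dominated by P1 (benefit score 52≥38, cost 194≤212, risk 1≤10).
P10: dominated by P8 (benefit score 100≥90, cost 126≤132, risk 7≤7).
P11: dominated by P1 (benefit score 52≥39, cost 194≤233, risk 1≤4).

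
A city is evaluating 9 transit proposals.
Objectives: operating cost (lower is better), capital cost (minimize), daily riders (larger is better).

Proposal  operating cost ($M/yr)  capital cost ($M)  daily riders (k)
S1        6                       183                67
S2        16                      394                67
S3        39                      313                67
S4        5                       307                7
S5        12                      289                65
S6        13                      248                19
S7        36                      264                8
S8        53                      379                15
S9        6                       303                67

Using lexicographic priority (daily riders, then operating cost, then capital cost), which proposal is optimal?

First maximize daily riders: best is 67, kept {S1, S2, S3, S9}.
Then minimize operating cost: best is 6, kept {S1, S9}.
Then minimize capital cost: best is 183, kept {S1}.

S1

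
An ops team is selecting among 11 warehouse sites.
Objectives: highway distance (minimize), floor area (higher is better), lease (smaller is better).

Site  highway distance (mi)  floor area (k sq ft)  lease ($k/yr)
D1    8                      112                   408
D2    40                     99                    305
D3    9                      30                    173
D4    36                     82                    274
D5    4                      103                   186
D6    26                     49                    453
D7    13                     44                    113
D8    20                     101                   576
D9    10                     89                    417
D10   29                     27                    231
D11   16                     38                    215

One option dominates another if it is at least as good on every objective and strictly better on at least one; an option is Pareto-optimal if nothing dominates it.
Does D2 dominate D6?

No

D2 vs D6: D2 is worse on highway distance (40 vs 26), so it does not dominate D6.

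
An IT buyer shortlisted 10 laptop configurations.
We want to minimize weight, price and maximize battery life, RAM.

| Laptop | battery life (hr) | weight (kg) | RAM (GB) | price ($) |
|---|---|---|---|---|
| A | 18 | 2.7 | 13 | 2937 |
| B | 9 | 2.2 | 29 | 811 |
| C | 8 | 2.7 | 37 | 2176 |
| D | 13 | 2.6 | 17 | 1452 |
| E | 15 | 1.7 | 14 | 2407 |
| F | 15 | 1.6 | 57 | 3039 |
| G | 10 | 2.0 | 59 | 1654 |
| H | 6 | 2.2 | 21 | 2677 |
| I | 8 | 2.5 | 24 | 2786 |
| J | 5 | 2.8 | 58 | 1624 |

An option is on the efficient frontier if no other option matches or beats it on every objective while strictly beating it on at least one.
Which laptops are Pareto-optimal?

A: not dominated (best battery life).
B: not dominated (best price).
C: dominated by G (battery life 10≥8, weight 2.0≤2.7, RAM 59≥37, price 1654≤2176).
D: not dominated.
E: not dominated.
F: not dominated (best weight).
G: not dominated (best RAM).
H: dominated by B (battery life 9≥6, weight 2.2≤2.2, RAM 29≥21, price 811≤2677).
I: dominated by B (battery life 9≥8, weight 2.2≤2.5, RAM 29≥24, price 811≤2786).
J: not dominated.

A, B, D, E, F, G, J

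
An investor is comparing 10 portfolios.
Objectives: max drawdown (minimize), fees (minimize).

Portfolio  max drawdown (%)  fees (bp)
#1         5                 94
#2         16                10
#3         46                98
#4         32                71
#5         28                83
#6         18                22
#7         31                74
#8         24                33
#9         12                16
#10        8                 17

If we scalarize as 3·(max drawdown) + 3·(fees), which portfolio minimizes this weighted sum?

#10

#1: 3·5 + 3·94 = 297
#2: 3·16 + 3·10 = 78
#3: 3·46 + 3·98 = 432
#4: 3·32 + 3·71 = 309
#5: 3·28 + 3·83 = 333
#6: 3·18 + 3·22 = 120
#7: 3·31 + 3·74 = 315
#8: 3·24 + 3·33 = 171
#9: 3·12 + 3·16 = 84
#10: 3·8 + 3·17 = 75
Lowest: #10 at 75.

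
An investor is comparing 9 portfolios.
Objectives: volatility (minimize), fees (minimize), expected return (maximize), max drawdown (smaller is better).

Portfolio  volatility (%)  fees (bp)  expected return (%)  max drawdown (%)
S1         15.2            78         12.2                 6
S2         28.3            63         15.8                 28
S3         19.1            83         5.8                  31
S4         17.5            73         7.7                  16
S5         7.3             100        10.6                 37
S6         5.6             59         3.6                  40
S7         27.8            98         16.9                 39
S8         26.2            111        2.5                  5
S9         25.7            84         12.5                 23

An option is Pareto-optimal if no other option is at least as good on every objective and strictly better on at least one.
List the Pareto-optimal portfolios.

S1, S2, S4, S5, S6, S7, S8, S9

S1: not dominated.
S2: not dominated.
S3: dominated by S1 (volatility 15.2≤19.1, fees 78≤83, expected return 12.2≥5.8, max drawdown 6≤31).
S4: not dominated.
S5: not dominated.
S6: not dominated (best volatility).
S7: not dominated (best expected return).
S8: not dominated (best max drawdown).
S9: not dominated.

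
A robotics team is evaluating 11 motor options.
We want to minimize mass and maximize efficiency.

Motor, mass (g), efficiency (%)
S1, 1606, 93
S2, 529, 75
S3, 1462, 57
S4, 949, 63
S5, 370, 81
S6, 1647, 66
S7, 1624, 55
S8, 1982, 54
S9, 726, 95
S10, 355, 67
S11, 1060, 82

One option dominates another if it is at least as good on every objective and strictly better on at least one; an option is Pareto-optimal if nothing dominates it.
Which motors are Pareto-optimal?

S5, S9, S10

S1: dominated by S9 (mass 726≤1606, efficiency 95≥93).
S2: dominated by S5 (mass 370≤529, efficiency 81≥75).
S3: dominated by S2 (mass 529≤1462, efficiency 75≥57).
S4: dominated by S2 (mass 529≤949, efficiency 75≥63).
S5: not dominated.
S6: dominated by S1 (mass 1606≤1647, efficiency 93≥66).
S7: dominated by S1 (mass 1606≤1624, efficiency 93≥55).
S8: dominated by S1 (mass 1606≤1982, efficiency 93≥54).
S9: not dominated (best efficiency).
S10: not dominated (best mass).
S11: dominated by S9 (mass 726≤1060, efficiency 95≥82).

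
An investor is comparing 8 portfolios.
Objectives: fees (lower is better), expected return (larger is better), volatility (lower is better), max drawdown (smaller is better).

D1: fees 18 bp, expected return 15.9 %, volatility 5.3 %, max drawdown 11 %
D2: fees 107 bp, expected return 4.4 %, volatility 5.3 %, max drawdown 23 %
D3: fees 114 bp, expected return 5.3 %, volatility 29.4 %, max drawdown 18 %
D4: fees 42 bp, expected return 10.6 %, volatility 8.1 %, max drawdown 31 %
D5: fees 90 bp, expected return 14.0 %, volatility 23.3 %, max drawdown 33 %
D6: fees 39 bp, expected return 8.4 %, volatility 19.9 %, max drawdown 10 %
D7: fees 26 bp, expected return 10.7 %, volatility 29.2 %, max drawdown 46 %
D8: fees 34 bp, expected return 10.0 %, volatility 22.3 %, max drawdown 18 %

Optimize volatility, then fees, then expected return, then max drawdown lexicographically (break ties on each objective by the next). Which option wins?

First minimize volatility: best is 5.3, kept {D1, D2}.
Then minimize fees: best is 18, kept {D1}.

D1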